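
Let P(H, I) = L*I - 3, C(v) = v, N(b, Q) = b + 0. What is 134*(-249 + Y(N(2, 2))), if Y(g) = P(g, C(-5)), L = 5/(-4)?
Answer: -65861/2 ≈ -32931.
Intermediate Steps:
N(b, Q) = b
L = -5/4 (L = 5*(-¼) = -5/4 ≈ -1.2500)
P(H, I) = -3 - 5*I/4 (P(H, I) = -5*I/4 - 3 = -3 - 5*I/4)
Y(g) = 13/4 (Y(g) = -3 - 5/4*(-5) = -3 + 25/4 = 13/4)
134*(-249 + Y(N(2, 2))) = 134*(-249 + 13/4) = 134*(-983/4) = -65861/2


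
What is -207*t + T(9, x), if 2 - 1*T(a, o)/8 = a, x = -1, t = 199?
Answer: -41249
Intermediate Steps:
T(a, o) = 16 - 8*a
-207*t + T(9, x) = -207*199 + (16 - 8*9) = -41193 + (16 - 72) = -41193 - 56 = -41249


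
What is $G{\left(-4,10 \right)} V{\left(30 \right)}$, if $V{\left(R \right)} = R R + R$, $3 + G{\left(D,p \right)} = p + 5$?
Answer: $11160$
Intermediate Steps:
$G{\left(D,p \right)} = 2 + p$ ($G{\left(D,p \right)} = -3 + \left(p + 5\right) = -3 + \left(5 + p\right) = 2 + p$)
$V{\left(R \right)} = R + R^{2}$ ($V{\left(R \right)} = R^{2} + R = R + R^{2}$)
$G{\left(-4,10 \right)} V{\left(30 \right)} = \left(2 + 10\right) 30 \left(1 + 30\right) = 12 \cdot 30 \cdot 31 = 12 \cdot 930 = 11160$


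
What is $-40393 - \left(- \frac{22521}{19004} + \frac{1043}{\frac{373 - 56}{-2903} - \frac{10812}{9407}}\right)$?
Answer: $- \frac{25840761214555393}{653153322020} \approx -39563.0$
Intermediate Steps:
$-40393 - \left(- \frac{22521}{19004} + \frac{1043}{\frac{373 - 56}{-2903} - \frac{10812}{9407}}\right) = -40393 - \left(- \frac{22521}{19004} + \frac{1043}{\left(373 - 56\right) \left(- \frac{1}{2903}\right) - \frac{10812}{9407}}\right) = -40393 - \left(- \frac{22521}{19004} + \frac{1043}{317 \left(- \frac{1}{2903}\right) - \frac{10812}{9407}}\right) = -40393 - \left(- \frac{22521}{19004} + \frac{1043}{- \frac{317}{2903} - \frac{10812}{9407}}\right) = -40393 - \left(- \frac{22521}{19004} + \frac{1043}{- \frac{34369255}{27308521}}\right) = -40393 + \left(\frac{22521}{19004} - - \frac{28482787403}{34369255}\right) = -40393 + \left(\frac{22521}{19004} + \frac{28482787403}{34369255}\right) = -40393 + \frac{542060921798467}{653153322020} = - \frac{25840761214555393}{653153322020}$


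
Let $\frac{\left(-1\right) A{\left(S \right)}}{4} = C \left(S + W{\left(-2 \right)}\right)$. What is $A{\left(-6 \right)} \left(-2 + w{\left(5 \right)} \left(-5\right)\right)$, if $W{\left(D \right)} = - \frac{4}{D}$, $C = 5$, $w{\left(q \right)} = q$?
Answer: $-2160$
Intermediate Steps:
$A{\left(S \right)} = -40 - 20 S$ ($A{\left(S \right)} = - 4 \cdot 5 \left(S - \frac{4}{-2}\right) = - 4 \cdot 5 \left(S - -2\right) = - 4 \cdot 5 \left(S + 2\right) = - 4 \cdot 5 \left(2 + S\right) = - 4 \left(10 + 5 S\right) = -40 - 20 S$)
$A{\left(-6 \right)} \left(-2 + w{\left(5 \right)} \left(-5\right)\right) = \left(-40 - -120\right) \left(-2 + 5 \left(-5\right)\right) = \left(-40 + 120\right) \left(-2 - 25\right) = 80 \left(-27\right) = -2160$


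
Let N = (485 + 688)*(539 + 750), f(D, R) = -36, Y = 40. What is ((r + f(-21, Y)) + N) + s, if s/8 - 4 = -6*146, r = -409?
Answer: 1504576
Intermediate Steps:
N = 1511997 (N = 1173*1289 = 1511997)
s = -6976 (s = 32 + 8*(-6*146) = 32 + 8*(-876) = 32 - 7008 = -6976)
((r + f(-21, Y)) + N) + s = ((-409 - 36) + 1511997) - 6976 = (-445 + 1511997) - 6976 = 1511552 - 6976 = 1504576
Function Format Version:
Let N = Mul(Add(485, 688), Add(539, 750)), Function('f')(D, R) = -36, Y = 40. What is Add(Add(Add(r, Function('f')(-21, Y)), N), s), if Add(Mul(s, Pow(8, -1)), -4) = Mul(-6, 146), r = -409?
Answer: 1504576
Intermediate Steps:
N = 1511997 (N = Mul(1173, 1289) = 1511997)
s = -6976 (s = Add(32, Mul(8, Mul(-6, 146))) = Add(32, Mul(8, -876)) = Add(32, -7008) = -6976)
Add(Add(Add(r, Function('f')(-21, Y)), N), s) = Add(Add(Add(-409, -36), 1511997), -6976) = Add(Add(-445, 1511997), -6976) = Add(1511552, -6976) = 1504576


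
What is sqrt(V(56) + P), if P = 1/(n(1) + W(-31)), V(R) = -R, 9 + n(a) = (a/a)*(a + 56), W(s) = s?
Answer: I*sqrt(16167)/17 ≈ 7.4794*I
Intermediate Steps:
n(a) = 47 + a (n(a) = -9 + (a/a)*(a + 56) = -9 + 1*(56 + a) = -9 + (56 + a) = 47 + a)
P = 1/17 (P = 1/((47 + 1) - 31) = 1/(48 - 31) = 1/17 ≈ 0.058824)
sqrt(V(56) + P) = sqrt(-1*56 + 1/17) = sqrt(-56 + 1/17) = sqrt(-951/17) = I*sqrt(16167)/17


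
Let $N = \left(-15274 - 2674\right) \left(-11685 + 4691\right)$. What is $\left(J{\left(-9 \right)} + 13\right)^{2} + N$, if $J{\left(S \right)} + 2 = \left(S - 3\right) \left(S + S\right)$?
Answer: $125579841$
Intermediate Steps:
$J{\left(S \right)} = -2 + 2 S \left(-3 + S\right)$ ($J{\left(S \right)} = -2 + \left(S - 3\right) \left(S + S\right) = -2 + \left(-3 + S\right) 2 S = -2 + 2 S \left(-3 + S\right)$)
$N = 125528312$ ($N = \left(-17948\right) \left(-6994\right) = 125528312$)
$\left(J{\left(-9 \right)} + 13\right)^{2} + N = \left(\left(-2 - -54 + 2 \left(-9\right)^{2}\right) + 13\right)^{2} + 125528312 = \left(\left(-2 + 54 + 2 \cdot 81\right) + 13\right)^{2} + 125528312 = \left(\left(-2 + 54 + 162\right) + 13\right)^{2} + 125528312 = \left(214 + 13\right)^{2} + 125528312 = 227^{2} + 125528312 = 51529 + 125528312 = 125579841$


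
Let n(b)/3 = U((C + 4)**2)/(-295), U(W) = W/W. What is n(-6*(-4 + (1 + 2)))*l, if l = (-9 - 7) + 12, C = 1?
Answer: 12/295 ≈ 0.040678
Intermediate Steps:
U(W) = 1
l = -4 (l = -16 + 12 = -4)
n(b) = -3/295 (n(b) = 3*(1/(-295)) = 3*(1*(-1/295)) = 3*(-1/295) = -3/295)
n(-6*(-4 + (1 + 2)))*l = -3/295*(-4) = 12/295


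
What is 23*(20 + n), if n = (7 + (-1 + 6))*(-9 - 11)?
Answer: -5060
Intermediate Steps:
n = -240 (n = (7 + 5)*(-20) = 12*(-20) = -240)
23*(20 + n) = 23*(20 - 240) = 23*(-220) = -5060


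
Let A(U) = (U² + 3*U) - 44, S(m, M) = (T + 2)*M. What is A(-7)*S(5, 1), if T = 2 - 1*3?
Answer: -16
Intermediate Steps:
T = -1 (T = 2 - 3 = -1)
S(m, M) = M (S(m, M) = (-1 + 2)*M = 1*M = M)
A(U) = -44 + U² + 3*U
A(-7)*S(5, 1) = (-44 + (-7)² + 3*(-7))*1 = (-44 + 49 - 21)*1 = -16*1 = -16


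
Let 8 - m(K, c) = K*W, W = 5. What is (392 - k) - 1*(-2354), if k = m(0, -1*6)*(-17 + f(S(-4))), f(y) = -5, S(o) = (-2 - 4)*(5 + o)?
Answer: 2922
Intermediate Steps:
S(o) = -30 - 6*o (S(o) = -6*(5 + o) = -30 - 6*o)
m(K, c) = 8 - 5*K (m(K, c) = 8 - K*5 = 8 - 5*K)
k = -176 (k = (8 - 5*0)*(-17 - 5) = (8 + 0)*(-22) = 8*(-22) = -176)
(392 - k) - 1*(-2354) = (392 - 1*(-176)) - 1*(-2354) = (392 + 176) + 2354 = 568 + 2354 = 2922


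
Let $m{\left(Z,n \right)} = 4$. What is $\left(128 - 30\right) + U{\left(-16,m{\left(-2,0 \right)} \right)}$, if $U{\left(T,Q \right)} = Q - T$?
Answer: $118$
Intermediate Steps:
$\left(128 - 30\right) + U{\left(-16,m{\left(-2,0 \right)} \right)} = \left(128 - 30\right) + \left(4 - -16\right) = \left(128 - 30\right) + \left(4 + 16\right) = 98 + 20 = 118$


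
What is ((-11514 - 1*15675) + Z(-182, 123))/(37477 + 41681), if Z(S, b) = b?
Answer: -4511/13193 ≈ -0.34192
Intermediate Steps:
((-11514 - 1*15675) + Z(-182, 123))/(37477 + 41681) = ((-11514 - 1*15675) + 123)/(37477 + 41681) = ((-11514 - 15675) + 123)/79158 = (-27189 + 123)*(1/79158) = -27066*1/79158 = -4511/13193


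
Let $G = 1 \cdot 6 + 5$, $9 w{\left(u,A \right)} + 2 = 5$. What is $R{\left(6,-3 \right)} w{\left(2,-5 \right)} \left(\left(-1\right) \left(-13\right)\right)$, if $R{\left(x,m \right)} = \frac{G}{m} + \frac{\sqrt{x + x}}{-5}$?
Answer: $- \frac{143}{9} - \frac{26 \sqrt{3}}{15} \approx -18.891$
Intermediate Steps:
$w{\left(u,A \right)} = \frac{1}{3}$ ($w{\left(u,A \right)} = - \frac{2}{9} + \frac{1}{9} \cdot 5 = - \frac{2}{9} + \frac{5}{9} = \frac{1}{3}$)
$G = 11$ ($G = 6 + 5 = 11$)
$R{\left(x,m \right)} = \frac{11}{m} - \frac{\sqrt{2} \sqrt{x}}{5}$ ($R{\left(x,m \right)} = \frac{11}{m} + \frac{\sqrt{x + x}}{-5} = \frac{11}{m} + \sqrt{2 x} \left(- \frac{1}{5}\right) = \frac{11}{m} + \sqrt{2} \sqrt{x} \left(- \frac{1}{5}\right) = \frac{11}{m} - \frac{\sqrt{2} \sqrt{x}}{5}$)
$R{\left(6,-3 \right)} w{\left(2,-5 \right)} \left(\left(-1\right) \left(-13\right)\right) = \left(\frac{11}{-3} - \frac{\sqrt{2} \sqrt{6}}{5}\right) \frac{1}{3} \left(\left(-1\right) \left(-13\right)\right) = \left(11 \left(- \frac{1}{3}\right) - \frac{2 \sqrt{3}}{5}\right) \frac{1}{3} \cdot 13 = \left(- \frac{11}{3} - \frac{2 \sqrt{3}}{5}\right) \frac{1}{3} \cdot 13 = \left(- \frac{11}{9} - \frac{2 \sqrt{3}}{15}\right) 13 = - \frac{143}{9} - \frac{26 \sqrt{3}}{15}$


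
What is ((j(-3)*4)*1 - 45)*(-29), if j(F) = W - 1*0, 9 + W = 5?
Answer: 1769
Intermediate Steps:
W = -4 (W = -9 + 5 = -4)
j(F) = -4 (j(F) = -4 - 1*0 = -4 + 0 = -4)
((j(-3)*4)*1 - 45)*(-29) = (-4*4*1 - 45)*(-29) = (-16*1 - 45)*(-29) = (-16 - 45)*(-29) = -61*(-29) = 1769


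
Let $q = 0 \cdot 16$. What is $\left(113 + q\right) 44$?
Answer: $4972$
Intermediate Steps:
$q = 0$
$\left(113 + q\right) 44 = \left(113 + 0\right) 44 = 113 \cdot 44 = 4972$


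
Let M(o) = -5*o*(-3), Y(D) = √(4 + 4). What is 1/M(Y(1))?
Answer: √2/60 ≈ 0.023570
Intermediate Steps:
Y(D) = 2*√2 (Y(D) = √8 = 2*√2)
M(o) = 15*o
1/M(Y(1)) = 1/(15*(2*√2)) = 1/(30*√2) = √2/60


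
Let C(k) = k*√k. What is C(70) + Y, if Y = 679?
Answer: 679 + 70*√70 ≈ 1264.7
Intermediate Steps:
C(k) = k^(3/2)
C(70) + Y = 70^(3/2) + 679 = 70*√70 + 679 = 679 + 70*√70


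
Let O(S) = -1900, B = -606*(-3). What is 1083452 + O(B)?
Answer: 1081552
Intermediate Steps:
B = 1818 (B = -101*(-18) = 1818)
1083452 + O(B) = 1083452 - 1900 = 1081552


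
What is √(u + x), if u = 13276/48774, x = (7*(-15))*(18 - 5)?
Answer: I*√811638793779/24387 ≈ 36.942*I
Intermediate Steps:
x = -1365 (x = -105*13 = -1365)
u = 6638/24387 (u = 13276*(1/48774) = 6638/24387 ≈ 0.27219)
√(u + x) = √(6638/24387 - 1365) = √(-33281617/24387) = I*√811638793779/24387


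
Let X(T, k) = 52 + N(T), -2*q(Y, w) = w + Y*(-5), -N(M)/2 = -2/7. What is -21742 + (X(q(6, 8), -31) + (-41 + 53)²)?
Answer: -150818/7 ≈ -21545.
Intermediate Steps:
N(M) = 4/7 (N(M) = -(-4)/7 = -2*(-2/7) = 4/7)
q(Y, w) = -w/2 + 5*Y/2 (q(Y, w) = -(w + Y*(-5))/2 = -(w - 5*Y)/2 = -w/2 + 5*Y/2)
X(T, k) = 368/7 (X(T, k) = 52 + 4/7 = 368/7)
-21742 + (X(q(6, 8), -31) + (-41 + 53)²) = -21742 + (368/7 + (-41 + 53)²) = -21742 + (368/7 + 12²) = -21742 + (368/7 + 144) = -21742 + 1376/7 = -150818/7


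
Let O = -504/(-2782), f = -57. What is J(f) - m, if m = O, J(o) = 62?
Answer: 85990/1391 ≈ 61.819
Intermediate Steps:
O = 252/1391 (O = -504*(-1/2782) = 252/1391 ≈ 0.18116)
m = 252/1391 ≈ 0.18116
J(f) - m = 62 - 1*252/1391 = 62 - 252/1391 = 85990/1391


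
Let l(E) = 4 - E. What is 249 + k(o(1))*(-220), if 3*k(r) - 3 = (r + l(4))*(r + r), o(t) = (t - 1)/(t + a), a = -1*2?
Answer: 29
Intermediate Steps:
a = -2
o(t) = (-1 + t)/(-2 + t) (o(t) = (t - 1)/(t - 2) = (-1 + t)/(-2 + t))
k(r) = 1 + 2*r²/3 (k(r) = 1 + ((r + (4 - 1*4))*(r + r))/3 = 1 + ((r + (4 - 4))*(2*r))/3 = 1 + ((r + 0)*(2*r))/3 = 1 + (r*(2*r))/3 = 1 + (2*r²)/3 = 1 + 2*r²/3)
249 + k(o(1))*(-220) = 249 + (1 + 2*((-1 + 1)/(-2 + 1))²/3)*(-220) = 249 + (1 + 2*(0/(-1))²/3)*(-220) = 249 + (1 + 2*(-1*0)²/3)*(-220) = 249 + (1 + (⅔)*0²)*(-220) = 249 + (1 + (⅔)*0)*(-220) = 249 + (1 + 0)*(-220) = 249 + 1*(-220) = 249 - 220 = 29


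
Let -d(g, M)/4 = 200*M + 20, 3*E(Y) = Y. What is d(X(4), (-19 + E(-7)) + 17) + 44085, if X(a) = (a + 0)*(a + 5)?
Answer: 142415/3 ≈ 47472.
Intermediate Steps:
E(Y) = Y/3
X(a) = a*(5 + a)
d(g, M) = -80 - 800*M (d(g, M) = -4*(200*M + 20) = -4*(20 + 200*M) = -80 - 800*M)
d(X(4), (-19 + E(-7)) + 17) + 44085 = (-80 - 800*((-19 + (1/3)*(-7)) + 17)) + 44085 = (-80 - 800*((-19 - 7/3) + 17)) + 44085 = (-80 - 800*(-64/3 + 17)) + 44085 = (-80 - 800*(-13/3)) + 44085 = (-80 + 10400/3) + 44085 = 10160/3 + 44085 = 142415/3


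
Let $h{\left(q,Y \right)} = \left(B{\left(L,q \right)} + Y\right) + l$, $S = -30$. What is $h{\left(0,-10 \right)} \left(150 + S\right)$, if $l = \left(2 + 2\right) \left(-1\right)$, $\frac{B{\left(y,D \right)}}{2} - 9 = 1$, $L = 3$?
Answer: $720$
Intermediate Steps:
$B{\left(y,D \right)} = 20$ ($B{\left(y,D \right)} = 18 + 2 \cdot 1 = 18 + 2 = 20$)
$l = -4$ ($l = 4 \left(-1\right) = -4$)
$h{\left(q,Y \right)} = 16 + Y$ ($h{\left(q,Y \right)} = \left(20 + Y\right) - 4 = 16 + Y$)
$h{\left(0,-10 \right)} \left(150 + S\right) = \left(16 - 10\right) \left(150 - 30\right) = 6 \cdot 120 = 720$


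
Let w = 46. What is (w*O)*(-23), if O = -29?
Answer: 30682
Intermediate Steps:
(w*O)*(-23) = (46*(-29))*(-23) = -1334*(-23) = 30682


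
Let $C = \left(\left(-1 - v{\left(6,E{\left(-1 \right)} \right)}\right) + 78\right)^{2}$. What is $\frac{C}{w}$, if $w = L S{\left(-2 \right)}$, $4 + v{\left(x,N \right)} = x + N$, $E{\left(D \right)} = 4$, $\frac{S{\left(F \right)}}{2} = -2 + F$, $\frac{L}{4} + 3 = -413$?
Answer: $\frac{5041}{13312} \approx 0.37868$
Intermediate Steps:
$L = -1664$ ($L = -12 + 4 \left(-413\right) = -12 - 1652 = -1664$)
$S{\left(F \right)} = -4 + 2 F$ ($S{\left(F \right)} = 2 \left(-2 + F\right) = -4 + 2 F$)
$v{\left(x,N \right)} = -4 + N + x$ ($v{\left(x,N \right)} = -4 + \left(x + N\right) = -4 + \left(N + x\right) = -4 + N + x$)
$w = 13312$ ($w = - 1664 \left(-4 + 2 \left(-2\right)\right) = - 1664 \left(-4 - 4\right) = \left(-1664\right) \left(-8\right) = 13312$)
$C = 5041$ ($C = \left(\left(-1 - \left(-4 + 4 + 6\right)\right) + 78\right)^{2} = \left(\left(-1 - 6\right) + 78\right)^{2} = \left(-7 + 78\right)^{2} = 71^{2} = 5041$)
$\frac{C}{w} = \frac{5041}{13312}$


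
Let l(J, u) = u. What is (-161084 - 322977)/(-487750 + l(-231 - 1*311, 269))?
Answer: 484061/487481 ≈ 0.99298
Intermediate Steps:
(-161084 - 322977)/(-487750 + l(-231 - 1*311, 269)) = (-161084 - 322977)/(-487750 + 269) = -484061/(-487481) = -484061*(-1/487481) = 484061/487481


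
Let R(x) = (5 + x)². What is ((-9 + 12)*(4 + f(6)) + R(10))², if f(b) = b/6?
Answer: 57600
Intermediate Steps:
f(b) = b/6 (f(b) = b*(⅙) = b/6)
((-9 + 12)*(4 + f(6)) + R(10))² = ((-9 + 12)*(4 + (⅙)*6) + (5 + 10)²)² = (3*(4 + 1) + 15²)² = (3*5 + 225)² = (15 + 225)² = 240² = 57600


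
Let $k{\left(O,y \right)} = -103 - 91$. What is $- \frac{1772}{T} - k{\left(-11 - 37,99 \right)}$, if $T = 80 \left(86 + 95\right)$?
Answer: $\frac{701837}{3620} \approx 193.88$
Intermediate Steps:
$k{\left(O,y \right)} = -194$ ($k{\left(O,y \right)} = -103 - 91 = -194$)
$T = 14480$ ($T = 80 \cdot 181 = 14480$)
$- \frac{1772}{T} - k{\left(-11 - 37,99 \right)} = - \frac{1772}{14480} - -194 = \left(-1772\right) \frac{1}{14480} + 194 = - \frac{443}{3620} + 194 = \frac{701837}{3620}$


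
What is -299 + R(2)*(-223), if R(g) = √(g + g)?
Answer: -745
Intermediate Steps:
R(g) = √2*√g (R(g) = √(2*g) = √2*√g)
-299 + R(2)*(-223) = -299 + (√2*√2)*(-223) = -299 + 2*(-223) = -299 - 446 = -745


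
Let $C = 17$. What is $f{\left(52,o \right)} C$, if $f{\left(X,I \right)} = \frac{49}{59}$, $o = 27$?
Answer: $\frac{833}{59} \approx 14.119$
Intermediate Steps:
$f{\left(X,I \right)} = \frac{49}{59}$ ($f{\left(X,I \right)} = 49 \cdot \frac{1}{59} = \frac{49}{59}$)
$f{\left(52,o \right)} C = \frac{49}{59} \cdot 17 = \frac{833}{59}$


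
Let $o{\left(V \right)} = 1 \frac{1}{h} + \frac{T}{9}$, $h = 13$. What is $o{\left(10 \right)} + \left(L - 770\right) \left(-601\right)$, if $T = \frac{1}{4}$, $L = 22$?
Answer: $\frac{210388513}{468} \approx 4.4955 \cdot 10^{5}$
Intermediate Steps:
$T = \frac{1}{4} \approx 0.25$
$o{\left(V \right)} = \frac{49}{468}$ ($o{\left(V \right)} = 1 \cdot \frac{1}{13} + \frac{1}{4 \cdot 9} = 1 \cdot \frac{1}{13} + \frac{1}{4} \cdot \frac{1}{9} = \frac{1}{13} + \frac{1}{36} = \frac{49}{468}$)
$o{\left(10 \right)} + \left(L - 770\right) \left(-601\right) = \frac{49}{468} + \left(22 - 770\right) \left(-601\right) = \frac{49}{468} - -449548 = \frac{49}{468} + 449548 = \frac{210388513}{468}$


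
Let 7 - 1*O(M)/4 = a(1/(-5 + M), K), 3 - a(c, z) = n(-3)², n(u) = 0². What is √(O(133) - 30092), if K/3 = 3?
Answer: 2*I*√7519 ≈ 173.42*I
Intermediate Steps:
n(u) = 0
K = 9 (K = 3*3 = 9)
a(c, z) = 3 (a(c, z) = 3 - 1*0² = 3 - 1*0 = 3 + 0 = 3)
O(M) = 16 (O(M) = 28 - 4*3 = 28 - 12 = 16)
√(O(133) - 30092) = √(16 - 30092) = √(-30076) = 2*I*√7519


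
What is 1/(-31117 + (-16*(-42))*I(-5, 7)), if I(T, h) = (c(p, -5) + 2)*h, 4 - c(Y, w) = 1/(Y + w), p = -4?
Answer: -3/7111 ≈ -0.00042188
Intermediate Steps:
c(Y, w) = 4 - 1/(Y + w)
I(T, h) = 55*h/9 (I(T, h) = ((-1 + 4*(-4) + 4*(-5))/(-4 - 5) + 2)*h = ((-1 - 16 - 20)/(-9) + 2)*h = (-⅑*(-37) + 2)*h = (37/9 + 2)*h = 55*h/9)
1/(-31117 + (-16*(-42))*I(-5, 7)) = 1/(-31117 + (-16*(-42))*((55/9)*7)) = 1/(-31117 + 672*(385/9)) = 1/(-31117 + 86240/3) = 1/(-7111/3) = -3/7111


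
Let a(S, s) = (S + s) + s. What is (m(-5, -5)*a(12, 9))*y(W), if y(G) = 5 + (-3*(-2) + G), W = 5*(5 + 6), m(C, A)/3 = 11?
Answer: 65340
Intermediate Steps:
m(C, A) = 33 (m(C, A) = 3*11 = 33)
W = 55 (W = 5*11 = 55)
y(G) = 11 + G (y(G) = 5 + (6 + G) = 11 + G)
a(S, s) = S + 2*s
(m(-5, -5)*a(12, 9))*y(W) = (33*(12 + 2*9))*(11 + 55) = (33*(12 + 18))*66 = (33*30)*66 = 990*66 = 65340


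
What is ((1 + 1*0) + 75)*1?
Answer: 76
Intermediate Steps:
((1 + 1*0) + 75)*1 = ((1 + 0) + 75)*1 = (1 + 75)*1 = 76*1 = 76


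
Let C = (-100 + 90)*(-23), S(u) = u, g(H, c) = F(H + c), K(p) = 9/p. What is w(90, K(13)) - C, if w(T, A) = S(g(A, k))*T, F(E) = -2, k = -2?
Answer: -410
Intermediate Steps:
g(H, c) = -2
C = 230 (C = -10*(-23) = 230)
w(T, A) = -2*T
w(90, K(13)) - C = -2*90 - 1*230 = -180 - 230 = -410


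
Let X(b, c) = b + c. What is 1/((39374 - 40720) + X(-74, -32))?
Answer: -1/1452 ≈ -0.00068871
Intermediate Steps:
1/((39374 - 40720) + X(-74, -32)) = 1/((39374 - 40720) + (-74 - 32)) = 1/(-1346 - 106) = 1/(-1452) = -1/1452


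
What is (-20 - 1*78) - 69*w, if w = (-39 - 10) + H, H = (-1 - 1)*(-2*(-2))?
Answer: 3835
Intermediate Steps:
H = -8 (H = -2*4 = -8)
w = -57 (w = (-39 - 10) - 8 = -49 - 8 = -57)
(-20 - 1*78) - 69*w = (-20 - 1*78) - 69*(-57) = (-20 - 78) + 3933 = -98 + 3933 = 3835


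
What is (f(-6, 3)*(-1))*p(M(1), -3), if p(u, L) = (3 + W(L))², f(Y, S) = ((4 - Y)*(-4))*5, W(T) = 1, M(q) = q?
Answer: 3200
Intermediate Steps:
f(Y, S) = -80 + 20*Y (f(Y, S) = (-16 + 4*Y)*5 = -80 + 20*Y)
p(u, L) = 16 (p(u, L) = (3 + 1)² = 4² = 16)
(f(-6, 3)*(-1))*p(M(1), -3) = ((-80 + 20*(-6))*(-1))*16 = ((-80 - 120)*(-1))*16 = -200*(-1)*16 = 200*16 = 3200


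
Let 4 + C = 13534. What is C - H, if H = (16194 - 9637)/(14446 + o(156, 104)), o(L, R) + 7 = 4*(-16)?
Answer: 194487193/14375 ≈ 13530.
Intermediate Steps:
C = 13530 (C = -4 + 13534 = 13530)
o(L, R) = -71 (o(L, R) = -7 + 4*(-16) = -7 - 64 = -71)
H = 6557/14375 (H = (16194 - 9637)/(14446 - 71) = 6557/14375 ≈ 0.45614)
C - H = 13530 - 1*6557/14375 = 13530 - 6557/14375 = 194487193/14375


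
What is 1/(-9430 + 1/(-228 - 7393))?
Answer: -7621/71866031 ≈ -0.00010604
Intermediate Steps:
1/(-9430 + 1/(-228 - 7393)) = 1/(-9430 + 1/(-7621)) = 1/(-9430 - 1/7621) = 1/(-71866031/7621) = -7621/71866031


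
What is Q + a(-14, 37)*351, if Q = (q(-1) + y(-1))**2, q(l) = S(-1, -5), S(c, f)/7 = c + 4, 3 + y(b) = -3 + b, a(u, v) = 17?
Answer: 6163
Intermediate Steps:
y(b) = -6 + b (y(b) = -3 + (-3 + b) = -6 + b)
S(c, f) = 28 + 7*c (S(c, f) = 7*(c + 4) = 7*(4 + c) = 28 + 7*c)
q(l) = 21 (q(l) = 28 + 7*(-1) = 28 - 7 = 21)
Q = 196 (Q = (21 + (-6 - 1))**2 = (21 - 7)**2 = 14**2 = 196)
Q + a(-14, 37)*351 = 196 + 17*351 = 196 + 5967 = 6163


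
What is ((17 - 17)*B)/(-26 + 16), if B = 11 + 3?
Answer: 0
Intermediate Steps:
B = 14
((17 - 17)*B)/(-26 + 16) = ((17 - 17)*14)/(-26 + 16) = (0*14)/(-10) = 0*(-1/10) = 0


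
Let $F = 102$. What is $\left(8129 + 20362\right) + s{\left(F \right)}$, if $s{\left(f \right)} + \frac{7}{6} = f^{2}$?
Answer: $\frac{233363}{6} \approx 38894.0$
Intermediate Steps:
$s{\left(f \right)} = - \frac{7}{6} + f^{2}$
$\left(8129 + 20362\right) + s{\left(F \right)} = \left(8129 + 20362\right) - \left(\frac{7}{6} - 102^{2}\right) = 28491 + \left(- \frac{7}{6} + 10404\right) = 28491 + \frac{62417}{6} = \frac{233363}{6}$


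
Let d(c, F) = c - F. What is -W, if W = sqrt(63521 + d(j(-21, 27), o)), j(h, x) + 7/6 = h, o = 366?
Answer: -sqrt(2272782)/6 ≈ -251.26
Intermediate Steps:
j(h, x) = -7/6 + h
W = sqrt(2272782)/6 (W = sqrt(63521 + ((-7/6 - 21) - 1*366)) = sqrt(63521 + (-133/6 - 366)) = sqrt(63521 - 2329/6) = sqrt(378797/6) = sqrt(2272782)/6 ≈ 251.26)
-W = -sqrt(2272782)/6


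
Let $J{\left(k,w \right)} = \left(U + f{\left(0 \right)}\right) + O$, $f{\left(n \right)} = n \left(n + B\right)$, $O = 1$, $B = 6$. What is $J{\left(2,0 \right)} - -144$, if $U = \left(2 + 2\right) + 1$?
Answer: $150$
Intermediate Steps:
$U = 5$ ($U = 4 + 1 = 5$)
$f{\left(n \right)} = n \left(6 + n\right)$ ($f{\left(n \right)} = n \left(n + 6\right) = n \left(6 + n\right)$)
$J{\left(k,w \right)} = 6$ ($J{\left(k,w \right)} = \left(5 + 0 \left(6 + 0\right)\right) + 1 = \left(5 + 0 \cdot 6\right) + 1 = \left(5 + 0\right) + 1 = 5 + 1 = 6$)
$J{\left(2,0 \right)} - -144 = 6 - -144 = 6 + 144 = 150$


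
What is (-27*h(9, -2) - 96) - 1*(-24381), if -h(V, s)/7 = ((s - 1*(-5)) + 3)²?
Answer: 31089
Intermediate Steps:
h(V, s) = -7*(8 + s)² (h(V, s) = -7*((s - 1*(-5)) + 3)² = -7*((s + 5) + 3)² = -7*((5 + s) + 3)² = -7*(8 + s)²)
(-27*h(9, -2) - 96) - 1*(-24381) = (-(-189)*(8 - 2)² - 96) - 1*(-24381) = (-(-189)*6² - 96) + 24381 = (-(-189)*36 - 96) + 24381 = (-27*(-252) - 96) + 24381 = (6804 - 96) + 24381 = 6708 + 24381 = 31089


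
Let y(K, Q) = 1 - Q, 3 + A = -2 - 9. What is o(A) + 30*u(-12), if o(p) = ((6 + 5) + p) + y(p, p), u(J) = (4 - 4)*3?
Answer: 12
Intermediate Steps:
u(J) = 0 (u(J) = 0*3 = 0)
A = -14 (A = -3 + (-2 - 9) = -3 - 11 = -14)
o(p) = 12 (o(p) = ((6 + 5) + p) + (1 - p) = (11 + p) + (1 - p) = 12)
o(A) + 30*u(-12) = 12 + 30*0 = 12 + 0 = 12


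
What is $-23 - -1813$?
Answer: $1790$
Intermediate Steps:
$-23 - -1813 = -23 + 1813 = 1790$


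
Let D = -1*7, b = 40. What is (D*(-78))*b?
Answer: 21840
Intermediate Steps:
D = -7
(D*(-78))*b = -7*(-78)*40 = 546*40 = 21840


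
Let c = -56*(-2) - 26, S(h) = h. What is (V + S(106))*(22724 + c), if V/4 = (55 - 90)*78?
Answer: -246667340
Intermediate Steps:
V = -10920 (V = 4*((55 - 90)*78) = 4*(-35*78) = 4*(-2730) = -10920)
c = 86 (c = 112 - 26 = 86)
(V + S(106))*(22724 + c) = (-10920 + 106)*(22724 + 86) = -10814*22810 = -246667340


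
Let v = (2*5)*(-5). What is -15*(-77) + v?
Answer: 1105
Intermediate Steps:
v = -50 (v = 10*(-5) = -50)
-15*(-77) + v = -15*(-77) - 50 = 1155 - 50 = 1105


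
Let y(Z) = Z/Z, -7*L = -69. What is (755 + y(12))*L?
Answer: 7452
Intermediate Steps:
L = 69/7 (L = -⅐*(-69) = 69/7 ≈ 9.8571)
y(Z) = 1
(755 + y(12))*L = (755 + 1)*(69/7) = 756*(69/7) = 7452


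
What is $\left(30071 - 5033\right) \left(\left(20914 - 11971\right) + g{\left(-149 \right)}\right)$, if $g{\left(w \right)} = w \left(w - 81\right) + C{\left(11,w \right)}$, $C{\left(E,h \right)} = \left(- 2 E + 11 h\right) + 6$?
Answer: $1040529204$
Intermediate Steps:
$C{\left(E,h \right)} = 6 - 2 E + 11 h$
$g{\left(w \right)} = -16 + 11 w + w \left(-81 + w\right)$ ($g{\left(w \right)} = w \left(w - 81\right) + \left(6 - 22 + 11 w\right) = w \left(-81 + w\right) + \left(6 - 22 + 11 w\right) = w \left(-81 + w\right) + \left(-16 + 11 w\right) = -16 + 11 w + w \left(-81 + w\right)$)
$\left(30071 - 5033\right) \left(\left(20914 - 11971\right) + g{\left(-149 \right)}\right) = \left(30071 - 5033\right) \left(\left(20914 - 11971\right) - \left(-10414 - 22201\right)\right) = 25038 \left(\left(20914 - 11971\right) + \left(-16 + 22201 + 10430\right)\right) = 25038 \left(8943 + 32615\right) = 25038 \cdot 41558 = 1040529204$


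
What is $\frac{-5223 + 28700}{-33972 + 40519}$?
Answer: $\frac{23477}{6547} \approx 3.5859$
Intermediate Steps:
$\frac{-5223 + 28700}{-33972 + 40519} = \frac{23477}{6547}$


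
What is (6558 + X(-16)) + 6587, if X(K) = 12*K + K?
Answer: 12937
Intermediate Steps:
X(K) = 13*K
(6558 + X(-16)) + 6587 = (6558 + 13*(-16)) + 6587 = (6558 - 208) + 6587 = 6350 + 6587 = 12937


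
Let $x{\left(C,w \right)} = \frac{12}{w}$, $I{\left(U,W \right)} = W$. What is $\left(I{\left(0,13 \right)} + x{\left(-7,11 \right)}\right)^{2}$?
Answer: $\frac{24025}{121} \approx 198.55$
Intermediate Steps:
$\left(I{\left(0,13 \right)} + x{\left(-7,11 \right)}\right)^{2} = \left(13 + \frac{12}{11}\right)^{2} = \left(\frac{155}{11}\right)^{2} = \frac{24025}{121}$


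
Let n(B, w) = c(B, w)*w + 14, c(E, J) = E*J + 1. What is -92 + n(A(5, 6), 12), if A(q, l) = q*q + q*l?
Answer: 7854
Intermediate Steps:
c(E, J) = 1 + E*J
A(q, l) = q**2 + l*q
n(B, w) = 14 + w*(1 + B*w) (n(B, w) = (1 + B*w)*w + 14 = w*(1 + B*w) + 14 = 14 + w*(1 + B*w))
-92 + n(A(5, 6), 12) = -92 + (14 + 12*(1 + (5*(6 + 5))*12)) = -92 + (14 + 12*(1 + (5*11)*12)) = -92 + (14 + 12*(1 + 55*12)) = -92 + (14 + 12*(1 + 660)) = -92 + (14 + 12*661) = -92 + (14 + 7932) = -92 + 7946 = 7854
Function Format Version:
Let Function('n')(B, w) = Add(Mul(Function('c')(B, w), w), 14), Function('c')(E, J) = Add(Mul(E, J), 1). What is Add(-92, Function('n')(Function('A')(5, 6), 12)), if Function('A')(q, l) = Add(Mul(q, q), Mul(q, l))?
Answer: 7854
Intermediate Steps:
Function('c')(E, J) = Add(1, Mul(E, J))
Function('A')(q, l) = Add(Pow(q, 2), Mul(l, q))
Function('n')(B, w) = Add(14, Mul(w, Add(1, Mul(B, w)))) (Function('n')(B, w) = Add(Mul(Add(1, Mul(B, w)), w), 14) = Add(Mul(w, Add(1, Mul(B, w))), 14) = Add(14, Mul(w, Add(1, Mul(B, w)))))
Add(-92, Function('n')(Function('A')(5, 6), 12)) = Add(-92, Add(14, Mul(12, Add(1, Mul(Mul(5, Add(6, 5)), 12))))) = Add(-92, Add(14, Mul(12, Add(1, Mul(Mul(5, 11), 12))))) = Add(-92, Add(14, Mul(12, Add(1, Mul(55, 12))))) = Add(-92, Add(14, Mul(12, Add(1, 660)))) = Add(-92, Add(14, Mul(12, 661))) = Add(-92, Add(14, 7932)) = Add(-92, 7946) = 7854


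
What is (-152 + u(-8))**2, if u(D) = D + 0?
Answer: 25600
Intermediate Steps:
u(D) = D
(-152 + u(-8))**2 = (-152 - 8)**2 = (-160)**2 = 25600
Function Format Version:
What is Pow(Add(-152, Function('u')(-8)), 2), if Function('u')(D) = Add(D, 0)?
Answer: 25600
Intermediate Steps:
Function('u')(D) = D
Pow(Add(-152, Function('u')(-8)), 2) = Pow(Add(-152, -8), 2) = Pow(-160, 2) = 25600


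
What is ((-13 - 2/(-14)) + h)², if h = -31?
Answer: 94249/49 ≈ 1923.4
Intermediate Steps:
((-13 - 2/(-14)) + h)² = ((-13 - 2/(-14)) - 31)² = ((-13 - 2*(-1)/14) - 31)² = ((-13 - 1*(-⅐)) - 31)² = ((-13 + ⅐) - 31)² = (-90/7 - 31)² = (-307/7)² = 94249/49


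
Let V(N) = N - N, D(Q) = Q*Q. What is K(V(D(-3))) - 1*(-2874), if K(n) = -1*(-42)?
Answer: 2916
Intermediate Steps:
D(Q) = Q²
V(N) = 0
K(n) = 42
K(V(D(-3))) - 1*(-2874) = 42 - 1*(-2874) = 42 + 2874 = 2916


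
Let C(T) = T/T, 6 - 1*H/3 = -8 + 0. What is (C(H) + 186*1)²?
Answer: 34969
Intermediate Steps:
H = 42 (H = 18 - 3*(-8 + 0) = 18 - 3*(-8) = 18 + 24 = 42)
C(T) = 1
(C(H) + 186*1)² = (1 + 186*1)² = (1 + 186)² = 187² = 34969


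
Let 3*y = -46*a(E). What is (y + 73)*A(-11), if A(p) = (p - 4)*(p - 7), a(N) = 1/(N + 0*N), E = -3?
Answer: 21090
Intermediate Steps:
a(N) = 1/N (a(N) = 1/(N + 0) = 1/N)
A(p) = (-7 + p)*(-4 + p) (A(p) = (-4 + p)*(-7 + p) = (-7 + p)*(-4 + p))
y = 46/9 (y = (-46/(-3))/3 = (-46*(-1/3))/3 = (1/3)*(46/3) = 46/9 ≈ 5.1111)
(y + 73)*A(-11) = (46/9 + 73)*(28 + (-11)**2 - 11*(-11)) = 703*(28 + 121 + 121)/9 = (703/9)*270 = 21090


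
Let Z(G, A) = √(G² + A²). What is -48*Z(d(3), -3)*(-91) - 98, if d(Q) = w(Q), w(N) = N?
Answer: -98 + 13104*√2 ≈ 18434.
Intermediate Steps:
d(Q) = Q
Z(G, A) = √(A² + G²)
-48*Z(d(3), -3)*(-91) - 98 = -48*√((-3)² + 3²)*(-91) - 98 = -48*√(9 + 9)*(-91) - 98 = -144*√2*(-91) - 98 = 13104*√2 - 98 = -98 + 13104*√2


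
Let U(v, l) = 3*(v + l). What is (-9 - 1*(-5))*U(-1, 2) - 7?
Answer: -19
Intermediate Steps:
U(v, l) = 3*l + 3*v (U(v, l) = 3*(l + v) = 3*l + 3*v)
(-9 - 1*(-5))*U(-1, 2) - 7 = (-9 - 1*(-5))*(3*2 + 3*(-1)) - 7 = (-9 + 5)*(6 - 3) - 7 = -4*3 - 7 = -12 - 7 = -19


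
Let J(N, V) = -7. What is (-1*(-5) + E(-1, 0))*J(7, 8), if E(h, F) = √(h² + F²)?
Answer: -42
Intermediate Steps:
E(h, F) = √(F² + h²)
(-1*(-5) + E(-1, 0))*J(7, 8) = (-1*(-5) + √(0² + (-1)²))*(-7) = (5 + √(0 + 1))*(-7) = (5 + √1)*(-7) = (5 + 1)*(-7) = 6*(-7) = -42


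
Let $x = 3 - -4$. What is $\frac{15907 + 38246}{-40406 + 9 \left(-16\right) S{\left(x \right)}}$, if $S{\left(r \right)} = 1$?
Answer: $- \frac{54153}{40550} \approx -1.3355$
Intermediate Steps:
$x = 7$ ($x = 3 + 4 = 7$)
$\frac{15907 + 38246}{-40406 + 9 \left(-16\right) S{\left(x \right)}} = \frac{15907 + 38246}{-40406 + 9 \left(-16\right) 1} = \frac{54153}{-40406 - 144} = \frac{54153}{-40550} = 54153 \left(- \frac{1}{40550}\right) = - \frac{54153}{40550}$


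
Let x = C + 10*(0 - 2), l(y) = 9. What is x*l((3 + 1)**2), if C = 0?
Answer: -180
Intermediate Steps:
x = -20 (x = 0 + 10*(0 - 2) = 0 + 10*(-2) = 0 - 20 = -20)
x*l((3 + 1)**2) = -20*9 = -180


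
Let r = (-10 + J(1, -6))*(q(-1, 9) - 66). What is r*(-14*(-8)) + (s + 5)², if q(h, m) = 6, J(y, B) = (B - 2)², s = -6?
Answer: -362879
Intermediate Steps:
J(y, B) = (-2 + B)²
r = -3240 (r = (-10 + (-2 - 6)²)*(6 - 66) = (-10 + (-8)²)*(-60) = (-10 + 64)*(-60) = 54*(-60) = -3240)
r*(-14*(-8)) + (s + 5)² = -(-45360)*(-8) + (-6 + 5)² = -3240*112 + (-1)² = -362880 + 1 = -362879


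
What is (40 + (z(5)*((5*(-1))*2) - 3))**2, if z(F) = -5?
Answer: 7569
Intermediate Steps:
(40 + (z(5)*((5*(-1))*2) - 3))**2 = (40 + (-5*5*(-1)*2 - 3))**2 = (40 + (-(-25)*2 - 3))**2 = (40 + (-5*(-10) - 3))**2 = (40 + (50 - 3))**2 = (40 + 47)**2 = 87**2 = 7569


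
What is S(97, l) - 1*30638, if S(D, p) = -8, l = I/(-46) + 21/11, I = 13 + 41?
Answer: -30646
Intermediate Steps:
I = 54
l = 186/253 (l = 54/(-46) + 21/11 = 54*(-1/46) + 21*(1/11) = -27/23 + 21/11 = 186/253 ≈ 0.73518)
S(97, l) - 1*30638 = -8 - 1*30638 = -8 - 30638 = -30646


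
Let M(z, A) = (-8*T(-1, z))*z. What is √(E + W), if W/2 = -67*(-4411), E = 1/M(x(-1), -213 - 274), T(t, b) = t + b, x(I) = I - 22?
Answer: √180102612027/552 ≈ 768.81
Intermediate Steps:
x(I) = -22 + I
T(t, b) = b + t
M(z, A) = z*(8 - 8*z) (M(z, A) = (-8*(z - 1))*z = (-8*(-1 + z))*z = (8 - 8*z)*z = z*(8 - 8*z))
E = -1/4416 (E = 1/(8*(-22 - 1)*(1 - (-22 - 1))) = 1/(8*(-23)*(1 - 1*(-23))) = 1/(8*(-23)*(1 + 23)) = 1/(8*(-23)*24) = 1/(-4416) = -1/4416 ≈ -0.00022645)
W = 591074 (W = 2*(-67*(-4411)) = 2*295537 = 591074)
√(E + W) = √(-1/4416 + 591074) = √(2610182783/4416) = √180102612027/552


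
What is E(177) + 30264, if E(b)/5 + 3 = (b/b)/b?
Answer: 5354078/177 ≈ 30249.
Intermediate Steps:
E(b) = -15 + 5/b (E(b) = -15 + 5*((b/b)/b) = -15 + 5*(1/b) = -15 + 5/b)
E(177) + 30264 = (-15 + 5/177) + 30264 = -2650/177 + 30264 = 5354078/177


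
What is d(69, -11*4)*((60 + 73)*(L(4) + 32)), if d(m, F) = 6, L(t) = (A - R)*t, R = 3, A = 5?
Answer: 31920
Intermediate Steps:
L(t) = 2*t (L(t) = (5 - 1*3)*t = (5 - 3)*t = 2*t)
d(69, -11*4)*((60 + 73)*(L(4) + 32)) = 6*((60 + 73)*(2*4 + 32)) = 6*(133*(8 + 32)) = 6*(133*40) = 6*5320 = 31920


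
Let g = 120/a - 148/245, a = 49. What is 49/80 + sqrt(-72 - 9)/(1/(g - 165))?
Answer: 49/80 - 359757*I/245 ≈ 0.6125 - 1468.4*I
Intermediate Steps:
g = 452/245 (g = 120/49 - 148/245 = 452/245 ≈ 1.8449)
49/80 + sqrt(-72 - 9)/(1/(g - 165)) = 49/80 + sqrt(-72 - 9)/(1/(452/245 - 165)) = 49*(1/80) + sqrt(-81)/(1/(-39973/245)) = 49/80 + (9*I)/(-245/39973) = 49/80 + (9*I)*(-39973/245) = 49/80 - 359757*I/245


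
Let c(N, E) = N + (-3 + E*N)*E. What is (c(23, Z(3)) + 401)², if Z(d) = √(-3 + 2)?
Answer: 160792 - 2406*I ≈ 1.6079e+5 - 2406.0*I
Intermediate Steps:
Z(d) = I (Z(d) = √(-1) = I)
c(N, E) = N + E*(-3 + E*N)
(c(23, Z(3)) + 401)² = ((23 - 3*I + 23*I²) + 401)² = ((23 - 3*I + 23*(-1)) + 401)² = ((23 - 3*I - 23) + 401)² = (-3*I + 401)² = (401 - 3*I)²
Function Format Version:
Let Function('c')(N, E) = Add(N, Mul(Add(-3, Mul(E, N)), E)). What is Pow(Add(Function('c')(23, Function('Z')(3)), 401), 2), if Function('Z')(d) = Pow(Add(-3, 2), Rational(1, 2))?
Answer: Add(160792, Mul(-2406, I)) ≈ Add(1.6079e+5, Mul(-2406.0, I))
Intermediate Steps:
Function('Z')(d) = I (Function('Z')(d) = Pow(-1, Rational(1, 2)) = I)
Function('c')(N, E) = Add(N, Mul(E, Add(-3, Mul(E, N))))
Pow(Add(Function('c')(23, Function('Z')(3)), 401), 2) = Pow(Add(Add(23, Mul(-3, I), Mul(23, Pow(I, 2))), 401), 2) = Pow(Add(Add(23, Mul(-3, I), Mul(23, -1)), 401), 2) = Pow(Add(Add(23, Mul(-3, I), -23), 401), 2) = Pow(Add(Mul(-3, I), 401), 2) = Pow(Add(401, Mul(-3, I)), 2)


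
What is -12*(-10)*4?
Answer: 480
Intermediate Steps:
-12*(-10)*4 = 120*4 = 480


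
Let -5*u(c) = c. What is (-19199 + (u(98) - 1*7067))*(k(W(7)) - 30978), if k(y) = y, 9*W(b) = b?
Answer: 7328293852/9 ≈ 8.1426e+8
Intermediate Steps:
u(c) = -c/5
W(b) = b/9
(-19199 + (u(98) - 1*7067))*(k(W(7)) - 30978) = (-19199 + (-⅕*98 - 1*7067))*((⅑)*7 - 30978) = (-19199 + (-98/5 - 7067))*(7/9 - 30978) = (-19199 - 35433/5)*(-278795/9) = -131428/5*(-278795/9) = 7328293852/9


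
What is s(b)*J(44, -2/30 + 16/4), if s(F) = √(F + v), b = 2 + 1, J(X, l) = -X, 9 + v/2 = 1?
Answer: -44*I*√13 ≈ -158.64*I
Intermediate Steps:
v = -16 (v = -18 + 2*1 = -18 + 2 = -16)
b = 3
s(F) = √(-16 + F) (s(F) = √(F - 16) = √(-16 + F))
s(b)*J(44, -2/30 + 16/4) = √(-16 + 3)*(-1*44) = √(-13)*(-44) = (I*√13)*(-44) = -44*I*√13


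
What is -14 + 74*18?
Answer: 1318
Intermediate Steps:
-14 + 74*18 = -14 + 1332 = 1318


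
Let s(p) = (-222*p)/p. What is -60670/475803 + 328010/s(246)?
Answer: -26013601795/17604711 ≈ -1477.7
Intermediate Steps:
s(p) = -222
-60670/475803 + 328010/s(246) = -60670/475803 + 328010/(-222) = -60670*1/475803 + 328010*(-1/222) = -60670/475803 - 164005/111 = -26013601795/17604711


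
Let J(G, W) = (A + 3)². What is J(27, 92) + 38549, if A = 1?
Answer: 38565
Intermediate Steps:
J(G, W) = 16 (J(G, W) = (1 + 3)² = 4² = 16)
J(27, 92) + 38549 = 16 + 38549 = 38565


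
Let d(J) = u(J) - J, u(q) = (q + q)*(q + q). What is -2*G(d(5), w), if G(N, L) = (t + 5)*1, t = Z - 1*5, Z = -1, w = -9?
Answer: 2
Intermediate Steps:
t = -6 (t = -1 - 1*5 = -1 - 5 = -6)
u(q) = 4*q² (u(q) = (2*q)*(2*q) = 4*q²)
d(J) = -J + 4*J² (d(J) = 4*J² - J = -J + 4*J²)
G(N, L) = -1 (G(N, L) = (-6 + 5)*1 = -1*1 = -1)
-2*G(d(5), w) = -2*(-1) = 2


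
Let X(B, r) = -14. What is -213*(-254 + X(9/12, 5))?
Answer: 57084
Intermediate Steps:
-213*(-254 + X(9/12, 5)) = -213*(-254 - 14) = -213*(-268) = 57084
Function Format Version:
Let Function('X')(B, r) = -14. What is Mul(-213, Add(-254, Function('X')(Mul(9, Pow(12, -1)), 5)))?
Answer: 57084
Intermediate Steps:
Mul(-213, Add(-254, Function('X')(Mul(9, Pow(12, -1)), 5))) = Mul(-213, Add(-254, -14)) = Mul(-213, -268) = 57084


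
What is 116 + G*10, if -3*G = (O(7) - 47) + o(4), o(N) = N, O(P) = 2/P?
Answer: 5426/21 ≈ 258.38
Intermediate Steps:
G = 299/21 (G = -((2/7 - 47) + 4)/3 = -(-327/7 + 4)/3 = -⅓*(-299/7) = 299/21 ≈ 14.238)
116 + G*10 = 116 + (299/21)*10 = 116 + 2990/21 = 5426/21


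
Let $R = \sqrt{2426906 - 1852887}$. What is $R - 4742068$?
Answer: $-4742068 + \sqrt{574019} \approx -4.7413 \cdot 10^{6}$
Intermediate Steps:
$R = \sqrt{574019} \approx 757.64$
$R - 4742068 = \sqrt{574019} - 4742068 = -4742068 + \sqrt{574019}$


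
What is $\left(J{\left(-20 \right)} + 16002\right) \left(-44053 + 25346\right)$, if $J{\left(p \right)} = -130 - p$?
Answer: $-297291644$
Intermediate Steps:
$\left(J{\left(-20 \right)} + 16002\right) \left(-44053 + 25346\right) = \left(\left(-130 - -20\right) + 16002\right) \left(-44053 + 25346\right) = \left(\left(-130 + 20\right) + 16002\right) \left(-18707\right) = \left(-110 + 16002\right) \left(-18707\right) = 15892 \left(-18707\right) = -297291644$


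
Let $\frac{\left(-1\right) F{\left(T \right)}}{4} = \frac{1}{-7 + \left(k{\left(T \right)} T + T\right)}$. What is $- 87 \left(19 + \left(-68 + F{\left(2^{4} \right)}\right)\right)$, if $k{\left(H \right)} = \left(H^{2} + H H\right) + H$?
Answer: $\frac{12017513}{2819} \approx 4263.0$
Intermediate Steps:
$k{\left(H \right)} = H + 2 H^{2}$ ($k{\left(H \right)} = \left(H^{2} + H^{2}\right) + H = 2 H^{2} + H = H + 2 H^{2}$)
$F{\left(T \right)} = - \frac{4}{-7 + T + T^{2} \left(1 + 2 T\right)}$ ($F{\left(T \right)} = - \frac{4}{-7 + \left(T \left(1 + 2 T\right) T + T\right)} = - \frac{4}{-7 + \left(T^{2} \left(1 + 2 T\right) + T\right)} = - \frac{4}{-7 + \left(T + T^{2} \left(1 + 2 T\right)\right)} = - \frac{4}{-7 + T + T^{2} \left(1 + 2 T\right)}$)
$- 87 \left(19 + \left(-68 + F{\left(2^{4} \right)}\right)\right) = - 87 \left(19 - \left(68 + \frac{4}{-7 + 2^{4} + \left(2^{4}\right)^{2} \left(1 + 2 \cdot 2^{4}\right)}\right)\right) = - 87 \left(19 - \left(68 + \frac{4}{-7 + 16 + 16^{2} \left(1 + 2 \cdot 16\right)}\right)\right) = - 87 \left(19 - \left(68 + \frac{4}{-7 + 16 + 256 \left(1 + 32\right)}\right)\right) = - 87 \left(19 - \left(68 + \frac{4}{-7 + 16 + 256 \cdot 33}\right)\right) = - 87 \left(19 - \left(68 + \frac{4}{-7 + 16 + 8448}\right)\right) = - 87 \left(19 - \left(68 + \frac{4}{8457}\right)\right) = - 87 \left(19 - \frac{575080}{8457}\right) = \left(-87\right) \left(- \frac{414397}{8457}\right) = \frac{12017513}{2819}$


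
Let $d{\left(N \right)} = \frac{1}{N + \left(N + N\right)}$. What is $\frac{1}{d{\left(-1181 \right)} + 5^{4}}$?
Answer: $\frac{3543}{2214374} \approx 0.0016$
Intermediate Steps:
$d{\left(N \right)} = \frac{1}{3 N}$ ($d{\left(N \right)} = \frac{1}{N + 2 N} = \frac{1}{3 N}$)
$\frac{1}{d{\left(-1181 \right)} + 5^{4}} = \frac{1}{\frac{1}{3 \left(-1181\right)} + 5^{4}} = \frac{1}{\frac{1}{3} \left(- \frac{1}{1181}\right) + 625} = \frac{1}{- \frac{1}{3543} + 625} = \frac{1}{\frac{2214374}{3543}} = \frac{3543}{2214374}$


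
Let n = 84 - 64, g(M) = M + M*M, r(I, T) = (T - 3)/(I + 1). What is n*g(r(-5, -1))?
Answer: 40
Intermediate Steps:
r(I, T) = (-3 + T)/(1 + I)
g(M) = M + M²
n = 20
n*g(r(-5, -1)) = 20*(((-3 - 1)/(1 - 5))*(1 + (-3 - 1)/(1 - 5))) = 20*((-4/(-4))*(1 - 4/(-4))) = 20*((-¼*(-4))*(1 - ¼*(-4))) = 20*(1*(1 + 1)) = 20*(1*2) = 20*2 = 40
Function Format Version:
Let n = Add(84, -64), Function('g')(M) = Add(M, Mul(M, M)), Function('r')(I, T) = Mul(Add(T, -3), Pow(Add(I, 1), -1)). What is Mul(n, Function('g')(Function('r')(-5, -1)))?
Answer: 40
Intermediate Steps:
Function('r')(I, T) = Mul(Pow(Add(1, I), -1), Add(-3, T)) (Function('r')(I, T) = Mul(Add(-3, T), Pow(Add(1, I), -1)) = Mul(Pow(Add(1, I), -1), Add(-3, T)))
Function('g')(M) = Add(M, Pow(M, 2))
n = 20
Mul(n, Function('g')(Function('r')(-5, -1))) = Mul(20, Mul(Mul(Pow(Add(1, -5), -1), Add(-3, -1)), Add(1, Mul(Pow(Add(1, -5), -1), Add(-3, -1))))) = Mul(20, Mul(Mul(Pow(-4, -1), -4), Add(1, Mul(Pow(-4, -1), -4)))) = Mul(20, Mul(Mul(Rational(-1, 4), -4), Add(1, Mul(Rational(-1, 4), -4)))) = Mul(20, Mul(1, Add(1, 1))) = Mul(20, Mul(1, 2)) = Mul(20, 2) = 40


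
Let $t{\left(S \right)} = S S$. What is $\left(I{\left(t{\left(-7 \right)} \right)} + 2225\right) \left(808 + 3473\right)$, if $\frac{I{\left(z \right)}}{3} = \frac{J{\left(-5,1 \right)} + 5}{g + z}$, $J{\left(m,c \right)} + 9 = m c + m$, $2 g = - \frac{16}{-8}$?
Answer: $\frac{238040724}{25} \approx 9.5216 \cdot 10^{6}$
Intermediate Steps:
$g = 1$ ($g = \frac{\left(-16\right) \frac{1}{-8}}{2} = \frac{\left(-16\right) \left(- \frac{1}{8}\right)}{2} = \frac{1}{2} \cdot 2 = 1$)
$J{\left(m,c \right)} = -9 + m + c m$ ($J{\left(m,c \right)} = -9 + \left(m c + m\right) = -9 + \left(c m + m\right) = -9 + \left(m + c m\right) = -9 + m + c m$)
$t{\left(S \right)} = S^{2}$
$I{\left(z \right)} = - \frac{42}{1 + z}$ ($I{\left(z \right)} = 3 \frac{\left(-9 - 5 + 1 \left(-5\right)\right) + 5}{1 + z} = 3 \frac{\left(-9 - 5 - 5\right) + 5}{1 + z} = 3 \frac{-19 + 5}{1 + z} = 3 \left(- \frac{14}{1 + z}\right) = - \frac{42}{1 + z}$)
$\left(I{\left(t{\left(-7 \right)} \right)} + 2225\right) \left(808 + 3473\right) = \left(- \frac{42}{1 + \left(-7\right)^{2}} + 2225\right) \left(808 + 3473\right) = \left(- \frac{42}{1 + 49} + 2225\right) 4281 = \left(- \frac{42}{50} + 2225\right) 4281 = \left(\left(-42\right) \frac{1}{50} + 2225\right) 4281 = \left(- \frac{21}{25} + 2225\right) 4281 = \frac{55604}{25} \cdot 4281 = \frac{238040724}{25}$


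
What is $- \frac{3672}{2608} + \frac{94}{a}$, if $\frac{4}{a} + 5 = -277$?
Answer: $- \frac{2160861}{326} \approx -6628.4$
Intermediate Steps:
$a = - \frac{2}{141}$ ($a = \frac{4}{-5 - 277} = \frac{4}{-282} = 4 \left(- \frac{1}{282}\right) = - \frac{2}{141} \approx -0.014184$)
$- \frac{3672}{2608} + \frac{94}{a} = - \frac{3672}{2608} + \frac{94}{- \frac{2}{141}} = \left(-3672\right) \frac{1}{2608} + 94 \left(- \frac{141}{2}\right) = - \frac{459}{326} - 6627 = - \frac{2160861}{326}$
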